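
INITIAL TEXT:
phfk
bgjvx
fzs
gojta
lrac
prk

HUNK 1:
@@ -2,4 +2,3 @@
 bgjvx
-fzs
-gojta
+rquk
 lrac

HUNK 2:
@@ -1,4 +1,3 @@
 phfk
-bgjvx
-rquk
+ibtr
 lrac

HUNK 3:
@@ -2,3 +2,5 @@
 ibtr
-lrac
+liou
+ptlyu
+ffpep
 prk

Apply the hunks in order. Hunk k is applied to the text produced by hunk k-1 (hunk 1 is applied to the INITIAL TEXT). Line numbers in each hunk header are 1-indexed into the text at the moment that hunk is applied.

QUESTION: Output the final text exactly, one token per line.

Hunk 1: at line 2 remove [fzs,gojta] add [rquk] -> 5 lines: phfk bgjvx rquk lrac prk
Hunk 2: at line 1 remove [bgjvx,rquk] add [ibtr] -> 4 lines: phfk ibtr lrac prk
Hunk 3: at line 2 remove [lrac] add [liou,ptlyu,ffpep] -> 6 lines: phfk ibtr liou ptlyu ffpep prk

Answer: phfk
ibtr
liou
ptlyu
ffpep
prk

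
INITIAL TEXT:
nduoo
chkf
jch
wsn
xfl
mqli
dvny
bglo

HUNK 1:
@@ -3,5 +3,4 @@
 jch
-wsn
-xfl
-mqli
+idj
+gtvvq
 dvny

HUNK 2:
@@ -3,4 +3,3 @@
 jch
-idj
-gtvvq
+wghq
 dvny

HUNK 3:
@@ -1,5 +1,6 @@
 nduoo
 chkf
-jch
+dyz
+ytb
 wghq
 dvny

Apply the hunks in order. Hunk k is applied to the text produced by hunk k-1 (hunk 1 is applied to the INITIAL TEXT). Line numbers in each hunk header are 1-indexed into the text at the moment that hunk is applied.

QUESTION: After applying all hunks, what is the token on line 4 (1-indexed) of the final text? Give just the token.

Hunk 1: at line 3 remove [wsn,xfl,mqli] add [idj,gtvvq] -> 7 lines: nduoo chkf jch idj gtvvq dvny bglo
Hunk 2: at line 3 remove [idj,gtvvq] add [wghq] -> 6 lines: nduoo chkf jch wghq dvny bglo
Hunk 3: at line 1 remove [jch] add [dyz,ytb] -> 7 lines: nduoo chkf dyz ytb wghq dvny bglo
Final line 4: ytb

Answer: ytb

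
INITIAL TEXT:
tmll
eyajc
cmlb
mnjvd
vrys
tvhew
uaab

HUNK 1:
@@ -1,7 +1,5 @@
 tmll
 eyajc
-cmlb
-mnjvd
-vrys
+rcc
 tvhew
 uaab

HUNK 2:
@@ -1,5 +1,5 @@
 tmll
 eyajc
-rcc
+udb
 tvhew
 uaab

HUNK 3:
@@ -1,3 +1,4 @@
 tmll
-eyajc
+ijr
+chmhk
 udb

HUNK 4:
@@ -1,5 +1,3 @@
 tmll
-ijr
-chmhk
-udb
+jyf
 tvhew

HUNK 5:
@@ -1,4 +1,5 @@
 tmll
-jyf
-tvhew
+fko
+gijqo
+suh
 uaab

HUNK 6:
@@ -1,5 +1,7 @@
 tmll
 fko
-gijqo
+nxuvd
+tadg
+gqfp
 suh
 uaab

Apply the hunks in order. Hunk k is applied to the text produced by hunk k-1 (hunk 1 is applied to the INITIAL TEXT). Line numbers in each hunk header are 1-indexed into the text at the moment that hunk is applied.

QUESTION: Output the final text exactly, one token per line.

Answer: tmll
fko
nxuvd
tadg
gqfp
suh
uaab

Derivation:
Hunk 1: at line 1 remove [cmlb,mnjvd,vrys] add [rcc] -> 5 lines: tmll eyajc rcc tvhew uaab
Hunk 2: at line 1 remove [rcc] add [udb] -> 5 lines: tmll eyajc udb tvhew uaab
Hunk 3: at line 1 remove [eyajc] add [ijr,chmhk] -> 6 lines: tmll ijr chmhk udb tvhew uaab
Hunk 4: at line 1 remove [ijr,chmhk,udb] add [jyf] -> 4 lines: tmll jyf tvhew uaab
Hunk 5: at line 1 remove [jyf,tvhew] add [fko,gijqo,suh] -> 5 lines: tmll fko gijqo suh uaab
Hunk 6: at line 1 remove [gijqo] add [nxuvd,tadg,gqfp] -> 7 lines: tmll fko nxuvd tadg gqfp suh uaab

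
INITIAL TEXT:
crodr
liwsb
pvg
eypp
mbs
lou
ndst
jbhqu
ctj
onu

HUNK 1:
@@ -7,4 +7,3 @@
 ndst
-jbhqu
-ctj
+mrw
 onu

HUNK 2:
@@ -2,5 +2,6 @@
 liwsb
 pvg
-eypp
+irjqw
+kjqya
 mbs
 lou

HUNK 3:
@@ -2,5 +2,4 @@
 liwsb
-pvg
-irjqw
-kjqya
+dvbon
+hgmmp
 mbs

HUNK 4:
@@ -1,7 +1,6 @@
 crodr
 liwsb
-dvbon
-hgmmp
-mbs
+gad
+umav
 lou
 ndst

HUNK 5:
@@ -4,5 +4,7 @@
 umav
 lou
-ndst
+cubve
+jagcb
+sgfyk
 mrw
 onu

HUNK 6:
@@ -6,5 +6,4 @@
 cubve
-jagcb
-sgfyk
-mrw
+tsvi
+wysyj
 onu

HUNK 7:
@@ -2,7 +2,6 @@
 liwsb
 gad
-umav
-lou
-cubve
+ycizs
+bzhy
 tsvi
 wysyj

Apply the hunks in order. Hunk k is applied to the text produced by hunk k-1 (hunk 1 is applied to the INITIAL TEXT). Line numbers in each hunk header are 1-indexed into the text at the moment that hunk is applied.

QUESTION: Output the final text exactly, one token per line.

Hunk 1: at line 7 remove [jbhqu,ctj] add [mrw] -> 9 lines: crodr liwsb pvg eypp mbs lou ndst mrw onu
Hunk 2: at line 2 remove [eypp] add [irjqw,kjqya] -> 10 lines: crodr liwsb pvg irjqw kjqya mbs lou ndst mrw onu
Hunk 3: at line 2 remove [pvg,irjqw,kjqya] add [dvbon,hgmmp] -> 9 lines: crodr liwsb dvbon hgmmp mbs lou ndst mrw onu
Hunk 4: at line 1 remove [dvbon,hgmmp,mbs] add [gad,umav] -> 8 lines: crodr liwsb gad umav lou ndst mrw onu
Hunk 5: at line 4 remove [ndst] add [cubve,jagcb,sgfyk] -> 10 lines: crodr liwsb gad umav lou cubve jagcb sgfyk mrw onu
Hunk 6: at line 6 remove [jagcb,sgfyk,mrw] add [tsvi,wysyj] -> 9 lines: crodr liwsb gad umav lou cubve tsvi wysyj onu
Hunk 7: at line 2 remove [umav,lou,cubve] add [ycizs,bzhy] -> 8 lines: crodr liwsb gad ycizs bzhy tsvi wysyj onu

Answer: crodr
liwsb
gad
ycizs
bzhy
tsvi
wysyj
onu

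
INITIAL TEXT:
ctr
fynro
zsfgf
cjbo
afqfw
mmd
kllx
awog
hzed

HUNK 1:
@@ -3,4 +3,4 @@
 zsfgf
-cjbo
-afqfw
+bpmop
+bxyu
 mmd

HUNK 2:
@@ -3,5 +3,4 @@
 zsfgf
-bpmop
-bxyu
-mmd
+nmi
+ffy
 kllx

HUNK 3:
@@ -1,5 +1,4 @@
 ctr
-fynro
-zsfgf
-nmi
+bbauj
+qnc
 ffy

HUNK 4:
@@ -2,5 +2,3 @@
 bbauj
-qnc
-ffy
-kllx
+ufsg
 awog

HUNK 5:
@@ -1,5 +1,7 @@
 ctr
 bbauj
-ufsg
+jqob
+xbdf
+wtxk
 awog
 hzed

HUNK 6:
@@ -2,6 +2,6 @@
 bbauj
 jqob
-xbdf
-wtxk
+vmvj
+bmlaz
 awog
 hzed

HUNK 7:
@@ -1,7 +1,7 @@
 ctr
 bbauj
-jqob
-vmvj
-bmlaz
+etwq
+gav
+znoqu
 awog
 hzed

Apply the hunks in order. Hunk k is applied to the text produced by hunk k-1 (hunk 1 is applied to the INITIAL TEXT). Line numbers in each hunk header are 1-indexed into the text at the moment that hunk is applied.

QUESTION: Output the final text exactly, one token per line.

Hunk 1: at line 3 remove [cjbo,afqfw] add [bpmop,bxyu] -> 9 lines: ctr fynro zsfgf bpmop bxyu mmd kllx awog hzed
Hunk 2: at line 3 remove [bpmop,bxyu,mmd] add [nmi,ffy] -> 8 lines: ctr fynro zsfgf nmi ffy kllx awog hzed
Hunk 3: at line 1 remove [fynro,zsfgf,nmi] add [bbauj,qnc] -> 7 lines: ctr bbauj qnc ffy kllx awog hzed
Hunk 4: at line 2 remove [qnc,ffy,kllx] add [ufsg] -> 5 lines: ctr bbauj ufsg awog hzed
Hunk 5: at line 1 remove [ufsg] add [jqob,xbdf,wtxk] -> 7 lines: ctr bbauj jqob xbdf wtxk awog hzed
Hunk 6: at line 2 remove [xbdf,wtxk] add [vmvj,bmlaz] -> 7 lines: ctr bbauj jqob vmvj bmlaz awog hzed
Hunk 7: at line 1 remove [jqob,vmvj,bmlaz] add [etwq,gav,znoqu] -> 7 lines: ctr bbauj etwq gav znoqu awog hzed

Answer: ctr
bbauj
etwq
gav
znoqu
awog
hzed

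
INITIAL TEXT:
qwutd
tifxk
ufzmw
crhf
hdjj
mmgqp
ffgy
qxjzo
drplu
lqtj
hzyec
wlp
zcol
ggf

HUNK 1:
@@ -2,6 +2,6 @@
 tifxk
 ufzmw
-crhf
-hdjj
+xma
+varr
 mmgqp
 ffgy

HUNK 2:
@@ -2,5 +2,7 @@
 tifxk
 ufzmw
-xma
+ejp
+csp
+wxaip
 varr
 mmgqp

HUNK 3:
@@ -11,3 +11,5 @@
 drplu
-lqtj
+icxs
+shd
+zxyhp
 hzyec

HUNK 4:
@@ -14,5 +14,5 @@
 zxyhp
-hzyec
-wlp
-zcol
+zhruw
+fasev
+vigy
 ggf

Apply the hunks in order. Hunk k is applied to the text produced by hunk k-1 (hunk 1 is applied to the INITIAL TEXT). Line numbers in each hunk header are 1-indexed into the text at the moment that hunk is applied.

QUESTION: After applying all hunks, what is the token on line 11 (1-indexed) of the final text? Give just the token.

Hunk 1: at line 2 remove [crhf,hdjj] add [xma,varr] -> 14 lines: qwutd tifxk ufzmw xma varr mmgqp ffgy qxjzo drplu lqtj hzyec wlp zcol ggf
Hunk 2: at line 2 remove [xma] add [ejp,csp,wxaip] -> 16 lines: qwutd tifxk ufzmw ejp csp wxaip varr mmgqp ffgy qxjzo drplu lqtj hzyec wlp zcol ggf
Hunk 3: at line 11 remove [lqtj] add [icxs,shd,zxyhp] -> 18 lines: qwutd tifxk ufzmw ejp csp wxaip varr mmgqp ffgy qxjzo drplu icxs shd zxyhp hzyec wlp zcol ggf
Hunk 4: at line 14 remove [hzyec,wlp,zcol] add [zhruw,fasev,vigy] -> 18 lines: qwutd tifxk ufzmw ejp csp wxaip varr mmgqp ffgy qxjzo drplu icxs shd zxyhp zhruw fasev vigy ggf
Final line 11: drplu

Answer: drplu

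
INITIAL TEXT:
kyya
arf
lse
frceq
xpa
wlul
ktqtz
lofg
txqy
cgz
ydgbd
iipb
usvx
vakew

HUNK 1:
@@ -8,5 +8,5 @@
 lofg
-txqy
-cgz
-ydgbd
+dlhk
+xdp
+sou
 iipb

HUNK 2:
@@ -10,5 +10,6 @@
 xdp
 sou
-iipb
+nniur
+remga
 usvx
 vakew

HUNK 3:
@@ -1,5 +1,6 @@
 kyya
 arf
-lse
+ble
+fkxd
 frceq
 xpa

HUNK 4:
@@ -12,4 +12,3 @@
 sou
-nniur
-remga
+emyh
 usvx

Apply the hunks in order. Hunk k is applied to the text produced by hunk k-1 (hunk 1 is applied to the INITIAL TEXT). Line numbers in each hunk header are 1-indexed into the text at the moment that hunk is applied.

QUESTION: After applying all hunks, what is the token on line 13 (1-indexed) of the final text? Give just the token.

Hunk 1: at line 8 remove [txqy,cgz,ydgbd] add [dlhk,xdp,sou] -> 14 lines: kyya arf lse frceq xpa wlul ktqtz lofg dlhk xdp sou iipb usvx vakew
Hunk 2: at line 10 remove [iipb] add [nniur,remga] -> 15 lines: kyya arf lse frceq xpa wlul ktqtz lofg dlhk xdp sou nniur remga usvx vakew
Hunk 3: at line 1 remove [lse] add [ble,fkxd] -> 16 lines: kyya arf ble fkxd frceq xpa wlul ktqtz lofg dlhk xdp sou nniur remga usvx vakew
Hunk 4: at line 12 remove [nniur,remga] add [emyh] -> 15 lines: kyya arf ble fkxd frceq xpa wlul ktqtz lofg dlhk xdp sou emyh usvx vakew
Final line 13: emyh

Answer: emyh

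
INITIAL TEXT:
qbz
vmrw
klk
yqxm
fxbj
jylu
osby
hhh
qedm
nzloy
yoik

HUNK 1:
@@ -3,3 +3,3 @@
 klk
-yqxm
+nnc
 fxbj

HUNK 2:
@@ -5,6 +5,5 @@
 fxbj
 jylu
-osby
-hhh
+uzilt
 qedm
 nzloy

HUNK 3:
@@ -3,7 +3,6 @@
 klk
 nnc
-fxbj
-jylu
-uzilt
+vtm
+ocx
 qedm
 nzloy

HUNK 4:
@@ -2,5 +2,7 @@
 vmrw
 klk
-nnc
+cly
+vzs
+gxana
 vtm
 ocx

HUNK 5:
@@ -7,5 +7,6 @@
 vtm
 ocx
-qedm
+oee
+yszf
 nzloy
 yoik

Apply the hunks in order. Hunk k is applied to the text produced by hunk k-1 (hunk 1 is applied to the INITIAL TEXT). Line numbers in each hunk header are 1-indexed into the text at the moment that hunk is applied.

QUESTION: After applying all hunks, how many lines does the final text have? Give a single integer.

Hunk 1: at line 3 remove [yqxm] add [nnc] -> 11 lines: qbz vmrw klk nnc fxbj jylu osby hhh qedm nzloy yoik
Hunk 2: at line 5 remove [osby,hhh] add [uzilt] -> 10 lines: qbz vmrw klk nnc fxbj jylu uzilt qedm nzloy yoik
Hunk 3: at line 3 remove [fxbj,jylu,uzilt] add [vtm,ocx] -> 9 lines: qbz vmrw klk nnc vtm ocx qedm nzloy yoik
Hunk 4: at line 2 remove [nnc] add [cly,vzs,gxana] -> 11 lines: qbz vmrw klk cly vzs gxana vtm ocx qedm nzloy yoik
Hunk 5: at line 7 remove [qedm] add [oee,yszf] -> 12 lines: qbz vmrw klk cly vzs gxana vtm ocx oee yszf nzloy yoik
Final line count: 12

Answer: 12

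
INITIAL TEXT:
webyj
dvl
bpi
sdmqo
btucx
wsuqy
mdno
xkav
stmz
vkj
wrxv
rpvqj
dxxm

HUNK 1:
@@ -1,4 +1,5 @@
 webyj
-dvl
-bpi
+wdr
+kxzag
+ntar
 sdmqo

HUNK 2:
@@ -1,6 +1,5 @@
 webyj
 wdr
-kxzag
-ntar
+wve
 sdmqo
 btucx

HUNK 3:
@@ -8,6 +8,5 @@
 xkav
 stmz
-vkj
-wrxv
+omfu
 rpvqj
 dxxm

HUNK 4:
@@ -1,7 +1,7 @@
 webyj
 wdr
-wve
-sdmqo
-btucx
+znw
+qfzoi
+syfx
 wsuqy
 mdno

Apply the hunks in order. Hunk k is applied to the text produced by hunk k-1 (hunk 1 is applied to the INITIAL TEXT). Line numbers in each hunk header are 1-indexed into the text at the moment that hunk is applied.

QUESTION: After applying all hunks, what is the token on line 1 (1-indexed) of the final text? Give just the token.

Answer: webyj

Derivation:
Hunk 1: at line 1 remove [dvl,bpi] add [wdr,kxzag,ntar] -> 14 lines: webyj wdr kxzag ntar sdmqo btucx wsuqy mdno xkav stmz vkj wrxv rpvqj dxxm
Hunk 2: at line 1 remove [kxzag,ntar] add [wve] -> 13 lines: webyj wdr wve sdmqo btucx wsuqy mdno xkav stmz vkj wrxv rpvqj dxxm
Hunk 3: at line 8 remove [vkj,wrxv] add [omfu] -> 12 lines: webyj wdr wve sdmqo btucx wsuqy mdno xkav stmz omfu rpvqj dxxm
Hunk 4: at line 1 remove [wve,sdmqo,btucx] add [znw,qfzoi,syfx] -> 12 lines: webyj wdr znw qfzoi syfx wsuqy mdno xkav stmz omfu rpvqj dxxm
Final line 1: webyj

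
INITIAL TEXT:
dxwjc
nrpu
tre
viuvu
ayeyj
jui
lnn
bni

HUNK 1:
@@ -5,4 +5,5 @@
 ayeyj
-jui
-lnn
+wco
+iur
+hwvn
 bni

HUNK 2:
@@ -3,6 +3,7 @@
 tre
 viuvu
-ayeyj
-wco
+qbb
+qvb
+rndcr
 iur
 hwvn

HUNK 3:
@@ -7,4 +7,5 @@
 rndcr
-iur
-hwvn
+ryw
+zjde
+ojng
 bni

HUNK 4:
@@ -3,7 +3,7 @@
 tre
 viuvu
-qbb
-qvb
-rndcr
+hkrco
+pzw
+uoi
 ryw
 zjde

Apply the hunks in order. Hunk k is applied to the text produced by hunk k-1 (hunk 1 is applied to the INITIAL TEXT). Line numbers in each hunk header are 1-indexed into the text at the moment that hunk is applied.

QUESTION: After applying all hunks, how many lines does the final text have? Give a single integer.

Hunk 1: at line 5 remove [jui,lnn] add [wco,iur,hwvn] -> 9 lines: dxwjc nrpu tre viuvu ayeyj wco iur hwvn bni
Hunk 2: at line 3 remove [ayeyj,wco] add [qbb,qvb,rndcr] -> 10 lines: dxwjc nrpu tre viuvu qbb qvb rndcr iur hwvn bni
Hunk 3: at line 7 remove [iur,hwvn] add [ryw,zjde,ojng] -> 11 lines: dxwjc nrpu tre viuvu qbb qvb rndcr ryw zjde ojng bni
Hunk 4: at line 3 remove [qbb,qvb,rndcr] add [hkrco,pzw,uoi] -> 11 lines: dxwjc nrpu tre viuvu hkrco pzw uoi ryw zjde ojng bni
Final line count: 11

Answer: 11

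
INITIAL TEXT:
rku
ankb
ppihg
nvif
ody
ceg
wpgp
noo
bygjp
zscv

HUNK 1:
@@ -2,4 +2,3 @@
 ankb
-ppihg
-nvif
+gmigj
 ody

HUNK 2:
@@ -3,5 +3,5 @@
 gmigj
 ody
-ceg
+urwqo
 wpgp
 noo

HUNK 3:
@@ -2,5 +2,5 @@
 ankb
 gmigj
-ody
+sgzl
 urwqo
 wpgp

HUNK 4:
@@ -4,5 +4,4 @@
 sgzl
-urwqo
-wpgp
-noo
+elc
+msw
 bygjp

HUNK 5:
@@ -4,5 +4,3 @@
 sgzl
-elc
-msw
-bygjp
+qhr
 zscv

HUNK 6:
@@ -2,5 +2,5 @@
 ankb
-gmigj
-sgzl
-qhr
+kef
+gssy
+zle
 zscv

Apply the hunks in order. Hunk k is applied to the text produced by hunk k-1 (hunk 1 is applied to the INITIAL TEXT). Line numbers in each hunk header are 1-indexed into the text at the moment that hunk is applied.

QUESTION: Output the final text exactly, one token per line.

Answer: rku
ankb
kef
gssy
zle
zscv

Derivation:
Hunk 1: at line 2 remove [ppihg,nvif] add [gmigj] -> 9 lines: rku ankb gmigj ody ceg wpgp noo bygjp zscv
Hunk 2: at line 3 remove [ceg] add [urwqo] -> 9 lines: rku ankb gmigj ody urwqo wpgp noo bygjp zscv
Hunk 3: at line 2 remove [ody] add [sgzl] -> 9 lines: rku ankb gmigj sgzl urwqo wpgp noo bygjp zscv
Hunk 4: at line 4 remove [urwqo,wpgp,noo] add [elc,msw] -> 8 lines: rku ankb gmigj sgzl elc msw bygjp zscv
Hunk 5: at line 4 remove [elc,msw,bygjp] add [qhr] -> 6 lines: rku ankb gmigj sgzl qhr zscv
Hunk 6: at line 2 remove [gmigj,sgzl,qhr] add [kef,gssy,zle] -> 6 lines: rku ankb kef gssy zle zscv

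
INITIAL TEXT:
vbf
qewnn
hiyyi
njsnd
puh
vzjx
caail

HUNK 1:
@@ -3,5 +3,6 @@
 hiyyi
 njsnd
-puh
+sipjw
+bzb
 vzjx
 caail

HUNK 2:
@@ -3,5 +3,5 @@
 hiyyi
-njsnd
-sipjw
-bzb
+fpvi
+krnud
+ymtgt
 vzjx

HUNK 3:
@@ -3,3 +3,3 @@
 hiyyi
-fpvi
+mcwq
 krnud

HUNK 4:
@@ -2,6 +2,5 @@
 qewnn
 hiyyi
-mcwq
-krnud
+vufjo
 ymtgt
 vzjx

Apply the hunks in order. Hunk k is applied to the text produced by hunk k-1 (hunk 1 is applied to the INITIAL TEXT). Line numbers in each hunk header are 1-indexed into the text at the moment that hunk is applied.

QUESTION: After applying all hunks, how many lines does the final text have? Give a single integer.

Hunk 1: at line 3 remove [puh] add [sipjw,bzb] -> 8 lines: vbf qewnn hiyyi njsnd sipjw bzb vzjx caail
Hunk 2: at line 3 remove [njsnd,sipjw,bzb] add [fpvi,krnud,ymtgt] -> 8 lines: vbf qewnn hiyyi fpvi krnud ymtgt vzjx caail
Hunk 3: at line 3 remove [fpvi] add [mcwq] -> 8 lines: vbf qewnn hiyyi mcwq krnud ymtgt vzjx caail
Hunk 4: at line 2 remove [mcwq,krnud] add [vufjo] -> 7 lines: vbf qewnn hiyyi vufjo ymtgt vzjx caail
Final line count: 7

Answer: 7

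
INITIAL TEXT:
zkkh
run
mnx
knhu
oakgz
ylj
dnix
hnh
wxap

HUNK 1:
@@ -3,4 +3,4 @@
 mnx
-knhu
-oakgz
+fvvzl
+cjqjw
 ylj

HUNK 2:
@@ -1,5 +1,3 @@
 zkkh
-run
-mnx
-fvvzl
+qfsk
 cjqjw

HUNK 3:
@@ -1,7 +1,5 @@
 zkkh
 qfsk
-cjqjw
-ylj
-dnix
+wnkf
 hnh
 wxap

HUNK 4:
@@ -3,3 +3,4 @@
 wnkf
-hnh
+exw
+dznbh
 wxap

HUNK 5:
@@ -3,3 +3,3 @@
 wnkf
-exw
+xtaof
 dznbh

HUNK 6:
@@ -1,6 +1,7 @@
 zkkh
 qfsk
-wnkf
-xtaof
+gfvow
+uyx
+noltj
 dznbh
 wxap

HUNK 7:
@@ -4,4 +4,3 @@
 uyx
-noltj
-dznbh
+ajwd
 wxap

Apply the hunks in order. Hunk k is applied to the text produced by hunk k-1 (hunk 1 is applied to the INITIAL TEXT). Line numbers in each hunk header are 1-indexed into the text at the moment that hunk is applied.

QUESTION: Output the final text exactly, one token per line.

Hunk 1: at line 3 remove [knhu,oakgz] add [fvvzl,cjqjw] -> 9 lines: zkkh run mnx fvvzl cjqjw ylj dnix hnh wxap
Hunk 2: at line 1 remove [run,mnx,fvvzl] add [qfsk] -> 7 lines: zkkh qfsk cjqjw ylj dnix hnh wxap
Hunk 3: at line 1 remove [cjqjw,ylj,dnix] add [wnkf] -> 5 lines: zkkh qfsk wnkf hnh wxap
Hunk 4: at line 3 remove [hnh] add [exw,dznbh] -> 6 lines: zkkh qfsk wnkf exw dznbh wxap
Hunk 5: at line 3 remove [exw] add [xtaof] -> 6 lines: zkkh qfsk wnkf xtaof dznbh wxap
Hunk 6: at line 1 remove [wnkf,xtaof] add [gfvow,uyx,noltj] -> 7 lines: zkkh qfsk gfvow uyx noltj dznbh wxap
Hunk 7: at line 4 remove [noltj,dznbh] add [ajwd] -> 6 lines: zkkh qfsk gfvow uyx ajwd wxap

Answer: zkkh
qfsk
gfvow
uyx
ajwd
wxap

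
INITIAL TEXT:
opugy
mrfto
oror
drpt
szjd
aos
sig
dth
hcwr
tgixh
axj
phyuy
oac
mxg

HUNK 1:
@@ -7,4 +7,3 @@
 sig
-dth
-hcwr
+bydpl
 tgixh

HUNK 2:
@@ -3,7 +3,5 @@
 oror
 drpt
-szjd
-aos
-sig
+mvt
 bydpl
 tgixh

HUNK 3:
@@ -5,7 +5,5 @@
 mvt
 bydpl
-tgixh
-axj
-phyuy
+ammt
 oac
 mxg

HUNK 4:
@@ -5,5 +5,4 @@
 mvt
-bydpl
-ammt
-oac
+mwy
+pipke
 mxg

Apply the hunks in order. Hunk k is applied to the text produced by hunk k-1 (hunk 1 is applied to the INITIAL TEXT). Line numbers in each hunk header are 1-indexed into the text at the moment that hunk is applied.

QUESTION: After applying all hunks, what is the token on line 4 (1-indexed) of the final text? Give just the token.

Hunk 1: at line 7 remove [dth,hcwr] add [bydpl] -> 13 lines: opugy mrfto oror drpt szjd aos sig bydpl tgixh axj phyuy oac mxg
Hunk 2: at line 3 remove [szjd,aos,sig] add [mvt] -> 11 lines: opugy mrfto oror drpt mvt bydpl tgixh axj phyuy oac mxg
Hunk 3: at line 5 remove [tgixh,axj,phyuy] add [ammt] -> 9 lines: opugy mrfto oror drpt mvt bydpl ammt oac mxg
Hunk 4: at line 5 remove [bydpl,ammt,oac] add [mwy,pipke] -> 8 lines: opugy mrfto oror drpt mvt mwy pipke mxg
Final line 4: drpt

Answer: drpt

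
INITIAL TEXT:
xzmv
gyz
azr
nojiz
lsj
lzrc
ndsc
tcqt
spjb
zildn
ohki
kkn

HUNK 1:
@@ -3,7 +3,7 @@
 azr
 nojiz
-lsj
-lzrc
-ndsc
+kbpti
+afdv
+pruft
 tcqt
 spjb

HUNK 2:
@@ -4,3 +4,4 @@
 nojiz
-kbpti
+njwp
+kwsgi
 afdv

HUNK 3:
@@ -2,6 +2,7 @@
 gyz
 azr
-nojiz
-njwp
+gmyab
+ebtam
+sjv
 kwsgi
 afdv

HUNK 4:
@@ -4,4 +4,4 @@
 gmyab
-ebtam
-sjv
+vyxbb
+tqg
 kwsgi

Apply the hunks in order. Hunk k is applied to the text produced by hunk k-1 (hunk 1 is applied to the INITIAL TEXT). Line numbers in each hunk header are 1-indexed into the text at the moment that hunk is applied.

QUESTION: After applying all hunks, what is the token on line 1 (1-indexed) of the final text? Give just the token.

Answer: xzmv

Derivation:
Hunk 1: at line 3 remove [lsj,lzrc,ndsc] add [kbpti,afdv,pruft] -> 12 lines: xzmv gyz azr nojiz kbpti afdv pruft tcqt spjb zildn ohki kkn
Hunk 2: at line 4 remove [kbpti] add [njwp,kwsgi] -> 13 lines: xzmv gyz azr nojiz njwp kwsgi afdv pruft tcqt spjb zildn ohki kkn
Hunk 3: at line 2 remove [nojiz,njwp] add [gmyab,ebtam,sjv] -> 14 lines: xzmv gyz azr gmyab ebtam sjv kwsgi afdv pruft tcqt spjb zildn ohki kkn
Hunk 4: at line 4 remove [ebtam,sjv] add [vyxbb,tqg] -> 14 lines: xzmv gyz azr gmyab vyxbb tqg kwsgi afdv pruft tcqt spjb zildn ohki kkn
Final line 1: xzmv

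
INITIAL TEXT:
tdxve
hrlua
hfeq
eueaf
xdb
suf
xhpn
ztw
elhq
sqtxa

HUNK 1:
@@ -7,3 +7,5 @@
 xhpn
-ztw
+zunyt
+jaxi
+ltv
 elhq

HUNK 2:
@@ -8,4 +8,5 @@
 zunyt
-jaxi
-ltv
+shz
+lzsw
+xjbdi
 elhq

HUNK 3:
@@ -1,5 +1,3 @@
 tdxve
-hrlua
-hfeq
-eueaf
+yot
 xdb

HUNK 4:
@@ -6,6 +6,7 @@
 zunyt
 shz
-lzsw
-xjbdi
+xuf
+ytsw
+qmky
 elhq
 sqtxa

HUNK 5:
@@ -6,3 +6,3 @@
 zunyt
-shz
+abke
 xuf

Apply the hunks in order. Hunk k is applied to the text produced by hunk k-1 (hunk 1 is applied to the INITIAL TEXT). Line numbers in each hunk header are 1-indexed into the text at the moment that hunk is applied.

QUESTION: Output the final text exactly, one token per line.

Hunk 1: at line 7 remove [ztw] add [zunyt,jaxi,ltv] -> 12 lines: tdxve hrlua hfeq eueaf xdb suf xhpn zunyt jaxi ltv elhq sqtxa
Hunk 2: at line 8 remove [jaxi,ltv] add [shz,lzsw,xjbdi] -> 13 lines: tdxve hrlua hfeq eueaf xdb suf xhpn zunyt shz lzsw xjbdi elhq sqtxa
Hunk 3: at line 1 remove [hrlua,hfeq,eueaf] add [yot] -> 11 lines: tdxve yot xdb suf xhpn zunyt shz lzsw xjbdi elhq sqtxa
Hunk 4: at line 6 remove [lzsw,xjbdi] add [xuf,ytsw,qmky] -> 12 lines: tdxve yot xdb suf xhpn zunyt shz xuf ytsw qmky elhq sqtxa
Hunk 5: at line 6 remove [shz] add [abke] -> 12 lines: tdxve yot xdb suf xhpn zunyt abke xuf ytsw qmky elhq sqtxa

Answer: tdxve
yot
xdb
suf
xhpn
zunyt
abke
xuf
ytsw
qmky
elhq
sqtxa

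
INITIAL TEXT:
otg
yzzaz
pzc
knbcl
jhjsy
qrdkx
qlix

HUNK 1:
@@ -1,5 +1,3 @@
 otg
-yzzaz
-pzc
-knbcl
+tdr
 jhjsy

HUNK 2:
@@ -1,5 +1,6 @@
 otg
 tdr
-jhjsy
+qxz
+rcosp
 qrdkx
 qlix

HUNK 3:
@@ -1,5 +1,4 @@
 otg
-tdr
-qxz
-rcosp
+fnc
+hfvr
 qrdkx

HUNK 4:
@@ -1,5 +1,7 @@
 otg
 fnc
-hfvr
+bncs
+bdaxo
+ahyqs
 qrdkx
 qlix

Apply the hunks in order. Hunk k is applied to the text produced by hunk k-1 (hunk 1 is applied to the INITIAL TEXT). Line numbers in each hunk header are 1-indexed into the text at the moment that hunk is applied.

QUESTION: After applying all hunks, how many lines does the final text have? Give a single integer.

Hunk 1: at line 1 remove [yzzaz,pzc,knbcl] add [tdr] -> 5 lines: otg tdr jhjsy qrdkx qlix
Hunk 2: at line 1 remove [jhjsy] add [qxz,rcosp] -> 6 lines: otg tdr qxz rcosp qrdkx qlix
Hunk 3: at line 1 remove [tdr,qxz,rcosp] add [fnc,hfvr] -> 5 lines: otg fnc hfvr qrdkx qlix
Hunk 4: at line 1 remove [hfvr] add [bncs,bdaxo,ahyqs] -> 7 lines: otg fnc bncs bdaxo ahyqs qrdkx qlix
Final line count: 7

Answer: 7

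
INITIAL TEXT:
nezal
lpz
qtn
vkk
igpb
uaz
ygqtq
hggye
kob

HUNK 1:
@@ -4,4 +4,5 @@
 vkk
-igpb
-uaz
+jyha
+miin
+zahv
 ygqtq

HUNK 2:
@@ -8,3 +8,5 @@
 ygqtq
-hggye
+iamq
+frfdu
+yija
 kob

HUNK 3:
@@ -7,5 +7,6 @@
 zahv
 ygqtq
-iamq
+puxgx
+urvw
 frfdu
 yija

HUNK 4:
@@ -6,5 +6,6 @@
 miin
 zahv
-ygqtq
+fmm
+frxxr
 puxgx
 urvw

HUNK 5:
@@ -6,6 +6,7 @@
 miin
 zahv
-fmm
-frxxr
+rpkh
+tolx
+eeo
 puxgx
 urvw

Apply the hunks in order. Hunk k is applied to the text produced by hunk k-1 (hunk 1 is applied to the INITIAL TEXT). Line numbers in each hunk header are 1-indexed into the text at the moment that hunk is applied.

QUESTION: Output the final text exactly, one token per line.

Answer: nezal
lpz
qtn
vkk
jyha
miin
zahv
rpkh
tolx
eeo
puxgx
urvw
frfdu
yija
kob

Derivation:
Hunk 1: at line 4 remove [igpb,uaz] add [jyha,miin,zahv] -> 10 lines: nezal lpz qtn vkk jyha miin zahv ygqtq hggye kob
Hunk 2: at line 8 remove [hggye] add [iamq,frfdu,yija] -> 12 lines: nezal lpz qtn vkk jyha miin zahv ygqtq iamq frfdu yija kob
Hunk 3: at line 7 remove [iamq] add [puxgx,urvw] -> 13 lines: nezal lpz qtn vkk jyha miin zahv ygqtq puxgx urvw frfdu yija kob
Hunk 4: at line 6 remove [ygqtq] add [fmm,frxxr] -> 14 lines: nezal lpz qtn vkk jyha miin zahv fmm frxxr puxgx urvw frfdu yija kob
Hunk 5: at line 6 remove [fmm,frxxr] add [rpkh,tolx,eeo] -> 15 lines: nezal lpz qtn vkk jyha miin zahv rpkh tolx eeo puxgx urvw frfdu yija kob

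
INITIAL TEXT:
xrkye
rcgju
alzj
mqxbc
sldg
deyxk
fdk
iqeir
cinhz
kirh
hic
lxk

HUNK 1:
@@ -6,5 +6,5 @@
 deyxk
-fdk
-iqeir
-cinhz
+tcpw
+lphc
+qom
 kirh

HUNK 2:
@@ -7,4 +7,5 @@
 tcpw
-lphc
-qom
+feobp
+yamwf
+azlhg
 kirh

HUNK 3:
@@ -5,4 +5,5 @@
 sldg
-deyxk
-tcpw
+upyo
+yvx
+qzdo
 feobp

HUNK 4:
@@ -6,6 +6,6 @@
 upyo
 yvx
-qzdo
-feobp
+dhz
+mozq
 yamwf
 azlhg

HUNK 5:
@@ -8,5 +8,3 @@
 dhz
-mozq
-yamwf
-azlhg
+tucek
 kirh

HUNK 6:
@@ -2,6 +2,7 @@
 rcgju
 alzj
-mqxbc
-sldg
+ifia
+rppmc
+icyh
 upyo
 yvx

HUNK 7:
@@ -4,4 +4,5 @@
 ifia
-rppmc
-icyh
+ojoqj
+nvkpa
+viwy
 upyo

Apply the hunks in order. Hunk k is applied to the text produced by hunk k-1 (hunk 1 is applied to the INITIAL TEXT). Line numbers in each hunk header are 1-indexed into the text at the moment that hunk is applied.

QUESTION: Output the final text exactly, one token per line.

Answer: xrkye
rcgju
alzj
ifia
ojoqj
nvkpa
viwy
upyo
yvx
dhz
tucek
kirh
hic
lxk

Derivation:
Hunk 1: at line 6 remove [fdk,iqeir,cinhz] add [tcpw,lphc,qom] -> 12 lines: xrkye rcgju alzj mqxbc sldg deyxk tcpw lphc qom kirh hic lxk
Hunk 2: at line 7 remove [lphc,qom] add [feobp,yamwf,azlhg] -> 13 lines: xrkye rcgju alzj mqxbc sldg deyxk tcpw feobp yamwf azlhg kirh hic lxk
Hunk 3: at line 5 remove [deyxk,tcpw] add [upyo,yvx,qzdo] -> 14 lines: xrkye rcgju alzj mqxbc sldg upyo yvx qzdo feobp yamwf azlhg kirh hic lxk
Hunk 4: at line 6 remove [qzdo,feobp] add [dhz,mozq] -> 14 lines: xrkye rcgju alzj mqxbc sldg upyo yvx dhz mozq yamwf azlhg kirh hic lxk
Hunk 5: at line 8 remove [mozq,yamwf,azlhg] add [tucek] -> 12 lines: xrkye rcgju alzj mqxbc sldg upyo yvx dhz tucek kirh hic lxk
Hunk 6: at line 2 remove [mqxbc,sldg] add [ifia,rppmc,icyh] -> 13 lines: xrkye rcgju alzj ifia rppmc icyh upyo yvx dhz tucek kirh hic lxk
Hunk 7: at line 4 remove [rppmc,icyh] add [ojoqj,nvkpa,viwy] -> 14 lines: xrkye rcgju alzj ifia ojoqj nvkpa viwy upyo yvx dhz tucek kirh hic lxk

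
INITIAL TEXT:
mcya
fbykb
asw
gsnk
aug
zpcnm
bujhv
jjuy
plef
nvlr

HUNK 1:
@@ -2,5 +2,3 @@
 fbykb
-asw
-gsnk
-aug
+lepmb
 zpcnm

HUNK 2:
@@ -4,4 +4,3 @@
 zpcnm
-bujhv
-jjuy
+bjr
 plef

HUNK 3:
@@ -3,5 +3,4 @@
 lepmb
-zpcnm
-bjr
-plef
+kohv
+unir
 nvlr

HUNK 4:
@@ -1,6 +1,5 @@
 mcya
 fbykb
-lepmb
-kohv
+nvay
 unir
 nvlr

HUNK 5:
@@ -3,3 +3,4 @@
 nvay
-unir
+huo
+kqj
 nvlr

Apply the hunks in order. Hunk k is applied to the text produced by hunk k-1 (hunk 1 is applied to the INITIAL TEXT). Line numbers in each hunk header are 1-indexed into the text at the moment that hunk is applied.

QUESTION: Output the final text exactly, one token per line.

Answer: mcya
fbykb
nvay
huo
kqj
nvlr

Derivation:
Hunk 1: at line 2 remove [asw,gsnk,aug] add [lepmb] -> 8 lines: mcya fbykb lepmb zpcnm bujhv jjuy plef nvlr
Hunk 2: at line 4 remove [bujhv,jjuy] add [bjr] -> 7 lines: mcya fbykb lepmb zpcnm bjr plef nvlr
Hunk 3: at line 3 remove [zpcnm,bjr,plef] add [kohv,unir] -> 6 lines: mcya fbykb lepmb kohv unir nvlr
Hunk 4: at line 1 remove [lepmb,kohv] add [nvay] -> 5 lines: mcya fbykb nvay unir nvlr
Hunk 5: at line 3 remove [unir] add [huo,kqj] -> 6 lines: mcya fbykb nvay huo kqj nvlr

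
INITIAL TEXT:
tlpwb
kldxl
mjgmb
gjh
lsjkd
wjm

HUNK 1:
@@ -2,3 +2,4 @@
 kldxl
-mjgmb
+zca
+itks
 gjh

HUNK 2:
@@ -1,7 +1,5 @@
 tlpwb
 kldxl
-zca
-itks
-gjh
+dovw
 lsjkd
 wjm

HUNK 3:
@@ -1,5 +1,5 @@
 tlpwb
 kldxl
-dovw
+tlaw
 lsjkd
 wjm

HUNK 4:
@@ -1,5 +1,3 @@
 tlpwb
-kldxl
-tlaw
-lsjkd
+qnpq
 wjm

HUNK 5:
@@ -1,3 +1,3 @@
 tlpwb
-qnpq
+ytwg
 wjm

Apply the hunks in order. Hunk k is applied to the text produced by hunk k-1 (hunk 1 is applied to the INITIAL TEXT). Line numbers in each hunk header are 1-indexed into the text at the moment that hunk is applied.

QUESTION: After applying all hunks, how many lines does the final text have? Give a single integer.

Answer: 3

Derivation:
Hunk 1: at line 2 remove [mjgmb] add [zca,itks] -> 7 lines: tlpwb kldxl zca itks gjh lsjkd wjm
Hunk 2: at line 1 remove [zca,itks,gjh] add [dovw] -> 5 lines: tlpwb kldxl dovw lsjkd wjm
Hunk 3: at line 1 remove [dovw] add [tlaw] -> 5 lines: tlpwb kldxl tlaw lsjkd wjm
Hunk 4: at line 1 remove [kldxl,tlaw,lsjkd] add [qnpq] -> 3 lines: tlpwb qnpq wjm
Hunk 5: at line 1 remove [qnpq] add [ytwg] -> 3 lines: tlpwb ytwg wjm
Final line count: 3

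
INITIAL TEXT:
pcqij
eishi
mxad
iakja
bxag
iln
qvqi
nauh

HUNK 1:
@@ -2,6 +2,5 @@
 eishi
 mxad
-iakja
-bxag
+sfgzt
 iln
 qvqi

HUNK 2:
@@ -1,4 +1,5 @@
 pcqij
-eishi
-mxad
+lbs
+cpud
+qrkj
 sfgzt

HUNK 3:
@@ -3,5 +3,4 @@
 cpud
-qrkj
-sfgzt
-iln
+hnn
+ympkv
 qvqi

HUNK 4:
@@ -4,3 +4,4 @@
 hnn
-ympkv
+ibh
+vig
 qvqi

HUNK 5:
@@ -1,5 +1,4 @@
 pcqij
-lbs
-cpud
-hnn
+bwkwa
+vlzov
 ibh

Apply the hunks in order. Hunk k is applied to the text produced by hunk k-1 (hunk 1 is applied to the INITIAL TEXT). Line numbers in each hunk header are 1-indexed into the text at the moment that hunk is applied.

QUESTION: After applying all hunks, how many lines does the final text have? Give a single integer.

Hunk 1: at line 2 remove [iakja,bxag] add [sfgzt] -> 7 lines: pcqij eishi mxad sfgzt iln qvqi nauh
Hunk 2: at line 1 remove [eishi,mxad] add [lbs,cpud,qrkj] -> 8 lines: pcqij lbs cpud qrkj sfgzt iln qvqi nauh
Hunk 3: at line 3 remove [qrkj,sfgzt,iln] add [hnn,ympkv] -> 7 lines: pcqij lbs cpud hnn ympkv qvqi nauh
Hunk 4: at line 4 remove [ympkv] add [ibh,vig] -> 8 lines: pcqij lbs cpud hnn ibh vig qvqi nauh
Hunk 5: at line 1 remove [lbs,cpud,hnn] add [bwkwa,vlzov] -> 7 lines: pcqij bwkwa vlzov ibh vig qvqi nauh
Final line count: 7

Answer: 7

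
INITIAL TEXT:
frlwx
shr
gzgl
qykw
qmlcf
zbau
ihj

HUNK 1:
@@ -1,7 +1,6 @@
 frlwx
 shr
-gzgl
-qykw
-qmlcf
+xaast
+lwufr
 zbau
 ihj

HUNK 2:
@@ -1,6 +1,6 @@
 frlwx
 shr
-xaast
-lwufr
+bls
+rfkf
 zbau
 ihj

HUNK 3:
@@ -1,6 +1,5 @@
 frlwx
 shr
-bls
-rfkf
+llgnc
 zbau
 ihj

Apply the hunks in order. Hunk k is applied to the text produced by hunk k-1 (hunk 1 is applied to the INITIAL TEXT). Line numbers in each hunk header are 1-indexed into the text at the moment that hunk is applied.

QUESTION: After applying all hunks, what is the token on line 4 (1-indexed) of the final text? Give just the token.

Hunk 1: at line 1 remove [gzgl,qykw,qmlcf] add [xaast,lwufr] -> 6 lines: frlwx shr xaast lwufr zbau ihj
Hunk 2: at line 1 remove [xaast,lwufr] add [bls,rfkf] -> 6 lines: frlwx shr bls rfkf zbau ihj
Hunk 3: at line 1 remove [bls,rfkf] add [llgnc] -> 5 lines: frlwx shr llgnc zbau ihj
Final line 4: zbau

Answer: zbau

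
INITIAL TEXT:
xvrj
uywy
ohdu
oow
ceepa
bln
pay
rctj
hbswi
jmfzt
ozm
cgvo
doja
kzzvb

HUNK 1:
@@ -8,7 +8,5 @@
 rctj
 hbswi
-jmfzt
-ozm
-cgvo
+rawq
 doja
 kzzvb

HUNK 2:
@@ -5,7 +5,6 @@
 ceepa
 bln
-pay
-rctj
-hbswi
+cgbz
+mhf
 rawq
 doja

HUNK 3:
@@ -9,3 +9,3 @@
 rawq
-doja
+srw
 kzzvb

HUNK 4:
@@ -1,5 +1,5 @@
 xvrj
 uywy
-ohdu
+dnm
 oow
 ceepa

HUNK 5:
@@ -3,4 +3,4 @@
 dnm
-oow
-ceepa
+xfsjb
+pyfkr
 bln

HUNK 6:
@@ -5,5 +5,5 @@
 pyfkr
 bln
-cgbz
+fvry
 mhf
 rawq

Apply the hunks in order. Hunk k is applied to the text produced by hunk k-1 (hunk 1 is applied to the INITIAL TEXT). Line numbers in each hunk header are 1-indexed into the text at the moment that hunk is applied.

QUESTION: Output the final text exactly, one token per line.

Hunk 1: at line 8 remove [jmfzt,ozm,cgvo] add [rawq] -> 12 lines: xvrj uywy ohdu oow ceepa bln pay rctj hbswi rawq doja kzzvb
Hunk 2: at line 5 remove [pay,rctj,hbswi] add [cgbz,mhf] -> 11 lines: xvrj uywy ohdu oow ceepa bln cgbz mhf rawq doja kzzvb
Hunk 3: at line 9 remove [doja] add [srw] -> 11 lines: xvrj uywy ohdu oow ceepa bln cgbz mhf rawq srw kzzvb
Hunk 4: at line 1 remove [ohdu] add [dnm] -> 11 lines: xvrj uywy dnm oow ceepa bln cgbz mhf rawq srw kzzvb
Hunk 5: at line 3 remove [oow,ceepa] add [xfsjb,pyfkr] -> 11 lines: xvrj uywy dnm xfsjb pyfkr bln cgbz mhf rawq srw kzzvb
Hunk 6: at line 5 remove [cgbz] add [fvry] -> 11 lines: xvrj uywy dnm xfsjb pyfkr bln fvry mhf rawq srw kzzvb

Answer: xvrj
uywy
dnm
xfsjb
pyfkr
bln
fvry
mhf
rawq
srw
kzzvb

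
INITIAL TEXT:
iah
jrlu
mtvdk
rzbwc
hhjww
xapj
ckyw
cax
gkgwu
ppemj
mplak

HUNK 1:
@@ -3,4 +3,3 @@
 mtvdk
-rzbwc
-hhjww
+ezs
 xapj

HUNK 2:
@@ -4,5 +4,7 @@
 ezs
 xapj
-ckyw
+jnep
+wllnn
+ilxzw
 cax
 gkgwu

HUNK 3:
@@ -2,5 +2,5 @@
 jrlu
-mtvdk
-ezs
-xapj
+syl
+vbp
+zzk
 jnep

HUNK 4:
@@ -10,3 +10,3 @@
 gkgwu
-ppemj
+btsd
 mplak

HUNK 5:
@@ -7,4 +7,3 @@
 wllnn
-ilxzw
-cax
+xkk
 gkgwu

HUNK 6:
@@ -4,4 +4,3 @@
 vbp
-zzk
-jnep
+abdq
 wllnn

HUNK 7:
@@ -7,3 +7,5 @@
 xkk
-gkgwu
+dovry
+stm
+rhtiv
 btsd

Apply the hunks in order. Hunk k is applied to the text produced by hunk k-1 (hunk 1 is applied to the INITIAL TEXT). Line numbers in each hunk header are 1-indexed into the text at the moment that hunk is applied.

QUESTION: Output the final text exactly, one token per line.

Hunk 1: at line 3 remove [rzbwc,hhjww] add [ezs] -> 10 lines: iah jrlu mtvdk ezs xapj ckyw cax gkgwu ppemj mplak
Hunk 2: at line 4 remove [ckyw] add [jnep,wllnn,ilxzw] -> 12 lines: iah jrlu mtvdk ezs xapj jnep wllnn ilxzw cax gkgwu ppemj mplak
Hunk 3: at line 2 remove [mtvdk,ezs,xapj] add [syl,vbp,zzk] -> 12 lines: iah jrlu syl vbp zzk jnep wllnn ilxzw cax gkgwu ppemj mplak
Hunk 4: at line 10 remove [ppemj] add [btsd] -> 12 lines: iah jrlu syl vbp zzk jnep wllnn ilxzw cax gkgwu btsd mplak
Hunk 5: at line 7 remove [ilxzw,cax] add [xkk] -> 11 lines: iah jrlu syl vbp zzk jnep wllnn xkk gkgwu btsd mplak
Hunk 6: at line 4 remove [zzk,jnep] add [abdq] -> 10 lines: iah jrlu syl vbp abdq wllnn xkk gkgwu btsd mplak
Hunk 7: at line 7 remove [gkgwu] add [dovry,stm,rhtiv] -> 12 lines: iah jrlu syl vbp abdq wllnn xkk dovry stm rhtiv btsd mplak

Answer: iah
jrlu
syl
vbp
abdq
wllnn
xkk
dovry
stm
rhtiv
btsd
mplak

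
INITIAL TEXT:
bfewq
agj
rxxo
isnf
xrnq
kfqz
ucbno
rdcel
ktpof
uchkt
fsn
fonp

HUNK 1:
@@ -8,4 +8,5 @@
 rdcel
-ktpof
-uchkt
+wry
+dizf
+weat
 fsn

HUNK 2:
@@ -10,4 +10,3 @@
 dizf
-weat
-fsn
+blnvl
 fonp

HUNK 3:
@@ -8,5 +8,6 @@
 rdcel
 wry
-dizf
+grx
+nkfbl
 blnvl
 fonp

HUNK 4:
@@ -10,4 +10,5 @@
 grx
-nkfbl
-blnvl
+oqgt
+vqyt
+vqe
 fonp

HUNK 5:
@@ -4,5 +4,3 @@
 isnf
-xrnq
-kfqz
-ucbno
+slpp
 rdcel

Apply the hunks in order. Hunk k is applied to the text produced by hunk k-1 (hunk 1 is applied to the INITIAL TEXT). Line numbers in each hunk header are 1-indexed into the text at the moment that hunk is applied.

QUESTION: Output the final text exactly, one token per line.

Answer: bfewq
agj
rxxo
isnf
slpp
rdcel
wry
grx
oqgt
vqyt
vqe
fonp

Derivation:
Hunk 1: at line 8 remove [ktpof,uchkt] add [wry,dizf,weat] -> 13 lines: bfewq agj rxxo isnf xrnq kfqz ucbno rdcel wry dizf weat fsn fonp
Hunk 2: at line 10 remove [weat,fsn] add [blnvl] -> 12 lines: bfewq agj rxxo isnf xrnq kfqz ucbno rdcel wry dizf blnvl fonp
Hunk 3: at line 8 remove [dizf] add [grx,nkfbl] -> 13 lines: bfewq agj rxxo isnf xrnq kfqz ucbno rdcel wry grx nkfbl blnvl fonp
Hunk 4: at line 10 remove [nkfbl,blnvl] add [oqgt,vqyt,vqe] -> 14 lines: bfewq agj rxxo isnf xrnq kfqz ucbno rdcel wry grx oqgt vqyt vqe fonp
Hunk 5: at line 4 remove [xrnq,kfqz,ucbno] add [slpp] -> 12 lines: bfewq agj rxxo isnf slpp rdcel wry grx oqgt vqyt vqe fonp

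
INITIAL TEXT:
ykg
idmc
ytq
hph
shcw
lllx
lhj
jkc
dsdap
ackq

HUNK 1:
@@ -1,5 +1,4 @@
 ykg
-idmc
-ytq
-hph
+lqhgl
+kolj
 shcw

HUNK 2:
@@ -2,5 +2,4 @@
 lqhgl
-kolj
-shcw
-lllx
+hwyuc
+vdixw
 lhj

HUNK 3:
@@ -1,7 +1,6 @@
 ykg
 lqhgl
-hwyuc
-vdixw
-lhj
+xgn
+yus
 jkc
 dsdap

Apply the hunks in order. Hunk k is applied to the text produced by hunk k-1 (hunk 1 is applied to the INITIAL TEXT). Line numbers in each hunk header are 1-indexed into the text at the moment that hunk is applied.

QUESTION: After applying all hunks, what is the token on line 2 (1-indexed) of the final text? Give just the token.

Hunk 1: at line 1 remove [idmc,ytq,hph] add [lqhgl,kolj] -> 9 lines: ykg lqhgl kolj shcw lllx lhj jkc dsdap ackq
Hunk 2: at line 2 remove [kolj,shcw,lllx] add [hwyuc,vdixw] -> 8 lines: ykg lqhgl hwyuc vdixw lhj jkc dsdap ackq
Hunk 3: at line 1 remove [hwyuc,vdixw,lhj] add [xgn,yus] -> 7 lines: ykg lqhgl xgn yus jkc dsdap ackq
Final line 2: lqhgl

Answer: lqhgl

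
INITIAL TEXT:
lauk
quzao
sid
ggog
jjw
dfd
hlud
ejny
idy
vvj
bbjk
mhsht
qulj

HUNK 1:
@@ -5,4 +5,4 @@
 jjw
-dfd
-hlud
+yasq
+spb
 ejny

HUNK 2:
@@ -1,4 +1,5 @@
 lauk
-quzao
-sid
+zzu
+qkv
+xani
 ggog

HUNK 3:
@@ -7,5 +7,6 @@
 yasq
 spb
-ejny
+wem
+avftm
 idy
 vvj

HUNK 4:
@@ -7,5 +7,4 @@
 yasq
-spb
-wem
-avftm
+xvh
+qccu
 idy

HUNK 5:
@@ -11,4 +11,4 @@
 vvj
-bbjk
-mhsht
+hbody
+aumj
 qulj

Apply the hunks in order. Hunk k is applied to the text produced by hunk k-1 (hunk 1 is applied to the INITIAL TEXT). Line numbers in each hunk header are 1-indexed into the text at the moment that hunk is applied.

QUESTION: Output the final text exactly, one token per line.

Answer: lauk
zzu
qkv
xani
ggog
jjw
yasq
xvh
qccu
idy
vvj
hbody
aumj
qulj

Derivation:
Hunk 1: at line 5 remove [dfd,hlud] add [yasq,spb] -> 13 lines: lauk quzao sid ggog jjw yasq spb ejny idy vvj bbjk mhsht qulj
Hunk 2: at line 1 remove [quzao,sid] add [zzu,qkv,xani] -> 14 lines: lauk zzu qkv xani ggog jjw yasq spb ejny idy vvj bbjk mhsht qulj
Hunk 3: at line 7 remove [ejny] add [wem,avftm] -> 15 lines: lauk zzu qkv xani ggog jjw yasq spb wem avftm idy vvj bbjk mhsht qulj
Hunk 4: at line 7 remove [spb,wem,avftm] add [xvh,qccu] -> 14 lines: lauk zzu qkv xani ggog jjw yasq xvh qccu idy vvj bbjk mhsht qulj
Hunk 5: at line 11 remove [bbjk,mhsht] add [hbody,aumj] -> 14 lines: lauk zzu qkv xani ggog jjw yasq xvh qccu idy vvj hbody aumj qulj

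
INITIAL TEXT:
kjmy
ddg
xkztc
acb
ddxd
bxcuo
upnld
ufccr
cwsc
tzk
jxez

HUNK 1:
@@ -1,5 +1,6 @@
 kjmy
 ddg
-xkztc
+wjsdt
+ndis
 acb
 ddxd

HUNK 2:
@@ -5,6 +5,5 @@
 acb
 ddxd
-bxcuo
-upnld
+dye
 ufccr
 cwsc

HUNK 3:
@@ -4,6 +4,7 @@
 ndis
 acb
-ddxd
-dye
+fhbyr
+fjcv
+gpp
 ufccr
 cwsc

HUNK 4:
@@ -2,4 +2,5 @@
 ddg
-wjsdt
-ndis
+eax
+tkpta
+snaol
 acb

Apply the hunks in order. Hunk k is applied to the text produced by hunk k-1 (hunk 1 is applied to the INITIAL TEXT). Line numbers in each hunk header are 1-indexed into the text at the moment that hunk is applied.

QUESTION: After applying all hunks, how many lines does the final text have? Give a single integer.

Hunk 1: at line 1 remove [xkztc] add [wjsdt,ndis] -> 12 lines: kjmy ddg wjsdt ndis acb ddxd bxcuo upnld ufccr cwsc tzk jxez
Hunk 2: at line 5 remove [bxcuo,upnld] add [dye] -> 11 lines: kjmy ddg wjsdt ndis acb ddxd dye ufccr cwsc tzk jxez
Hunk 3: at line 4 remove [ddxd,dye] add [fhbyr,fjcv,gpp] -> 12 lines: kjmy ddg wjsdt ndis acb fhbyr fjcv gpp ufccr cwsc tzk jxez
Hunk 4: at line 2 remove [wjsdt,ndis] add [eax,tkpta,snaol] -> 13 lines: kjmy ddg eax tkpta snaol acb fhbyr fjcv gpp ufccr cwsc tzk jxez
Final line count: 13

Answer: 13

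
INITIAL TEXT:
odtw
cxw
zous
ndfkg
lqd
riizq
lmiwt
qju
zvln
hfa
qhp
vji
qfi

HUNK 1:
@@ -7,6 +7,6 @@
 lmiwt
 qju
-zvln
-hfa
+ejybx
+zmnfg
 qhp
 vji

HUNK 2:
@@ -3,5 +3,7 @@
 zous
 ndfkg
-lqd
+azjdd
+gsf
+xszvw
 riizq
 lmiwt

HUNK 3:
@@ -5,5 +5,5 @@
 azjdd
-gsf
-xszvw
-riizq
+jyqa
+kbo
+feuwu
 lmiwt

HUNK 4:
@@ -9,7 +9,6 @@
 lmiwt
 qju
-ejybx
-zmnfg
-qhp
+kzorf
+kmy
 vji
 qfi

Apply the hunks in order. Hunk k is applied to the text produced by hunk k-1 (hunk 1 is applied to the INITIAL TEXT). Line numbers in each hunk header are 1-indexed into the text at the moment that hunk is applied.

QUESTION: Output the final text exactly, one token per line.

Hunk 1: at line 7 remove [zvln,hfa] add [ejybx,zmnfg] -> 13 lines: odtw cxw zous ndfkg lqd riizq lmiwt qju ejybx zmnfg qhp vji qfi
Hunk 2: at line 3 remove [lqd] add [azjdd,gsf,xszvw] -> 15 lines: odtw cxw zous ndfkg azjdd gsf xszvw riizq lmiwt qju ejybx zmnfg qhp vji qfi
Hunk 3: at line 5 remove [gsf,xszvw,riizq] add [jyqa,kbo,feuwu] -> 15 lines: odtw cxw zous ndfkg azjdd jyqa kbo feuwu lmiwt qju ejybx zmnfg qhp vji qfi
Hunk 4: at line 9 remove [ejybx,zmnfg,qhp] add [kzorf,kmy] -> 14 lines: odtw cxw zous ndfkg azjdd jyqa kbo feuwu lmiwt qju kzorf kmy vji qfi

Answer: odtw
cxw
zous
ndfkg
azjdd
jyqa
kbo
feuwu
lmiwt
qju
kzorf
kmy
vji
qfi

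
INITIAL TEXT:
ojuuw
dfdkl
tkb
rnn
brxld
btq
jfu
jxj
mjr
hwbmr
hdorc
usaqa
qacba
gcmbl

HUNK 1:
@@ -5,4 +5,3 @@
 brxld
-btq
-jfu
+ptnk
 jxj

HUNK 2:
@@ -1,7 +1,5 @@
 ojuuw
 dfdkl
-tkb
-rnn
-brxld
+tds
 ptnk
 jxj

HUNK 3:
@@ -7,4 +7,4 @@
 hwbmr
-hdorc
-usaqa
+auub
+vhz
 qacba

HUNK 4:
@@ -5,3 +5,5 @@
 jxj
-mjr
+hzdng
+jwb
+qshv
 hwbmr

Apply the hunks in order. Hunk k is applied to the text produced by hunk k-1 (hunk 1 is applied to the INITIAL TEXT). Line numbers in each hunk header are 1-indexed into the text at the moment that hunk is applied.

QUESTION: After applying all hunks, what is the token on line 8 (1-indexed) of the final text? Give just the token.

Hunk 1: at line 5 remove [btq,jfu] add [ptnk] -> 13 lines: ojuuw dfdkl tkb rnn brxld ptnk jxj mjr hwbmr hdorc usaqa qacba gcmbl
Hunk 2: at line 1 remove [tkb,rnn,brxld] add [tds] -> 11 lines: ojuuw dfdkl tds ptnk jxj mjr hwbmr hdorc usaqa qacba gcmbl
Hunk 3: at line 7 remove [hdorc,usaqa] add [auub,vhz] -> 11 lines: ojuuw dfdkl tds ptnk jxj mjr hwbmr auub vhz qacba gcmbl
Hunk 4: at line 5 remove [mjr] add [hzdng,jwb,qshv] -> 13 lines: ojuuw dfdkl tds ptnk jxj hzdng jwb qshv hwbmr auub vhz qacba gcmbl
Final line 8: qshv

Answer: qshv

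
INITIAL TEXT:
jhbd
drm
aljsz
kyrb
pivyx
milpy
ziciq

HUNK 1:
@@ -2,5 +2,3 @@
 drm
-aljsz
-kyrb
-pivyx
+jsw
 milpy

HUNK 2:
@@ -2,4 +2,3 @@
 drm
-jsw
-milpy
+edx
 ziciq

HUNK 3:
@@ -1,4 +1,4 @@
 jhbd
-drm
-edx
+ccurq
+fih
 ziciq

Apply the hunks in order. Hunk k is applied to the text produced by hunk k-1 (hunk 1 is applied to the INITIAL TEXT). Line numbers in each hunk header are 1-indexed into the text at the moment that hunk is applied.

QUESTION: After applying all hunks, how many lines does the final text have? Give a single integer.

Answer: 4

Derivation:
Hunk 1: at line 2 remove [aljsz,kyrb,pivyx] add [jsw] -> 5 lines: jhbd drm jsw milpy ziciq
Hunk 2: at line 2 remove [jsw,milpy] add [edx] -> 4 lines: jhbd drm edx ziciq
Hunk 3: at line 1 remove [drm,edx] add [ccurq,fih] -> 4 lines: jhbd ccurq fih ziciq
Final line count: 4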